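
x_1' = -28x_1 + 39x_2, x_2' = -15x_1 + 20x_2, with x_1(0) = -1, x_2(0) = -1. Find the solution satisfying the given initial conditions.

x_1(t) = -5e^(-4t)sin(3t) - e^(-4t)cos(3t), x_2(t) = -3e^(-4t)sin(3t) - e^(-4t)cos(3t)

Coefficient matrix A = [[-28, 39], [-15, 20]].
Characteristic polynomial det(A - λI) = λ^2 + 8λ + 25 = 0.
Eigenvalues λ = -4 ± 3i (complex conjugate pair).
For λ=-4+3i: an eigenvector is (2,1) - i(-3,-2) = (2 + 3i, 1 + 2i).
A real fundamental pair from Re and Im of e^((-4+3i)t)v: X_1 = e^(-4t)(cos(3t)·(2,1) + sin(3t)·(-3,-2)), X_2 = e^(-4t)(sin(3t)·(2,1) - cos(3t)·(-3,-2)).
General solution: c_1X_1 + c_2X_2.
Applying x_1(0)=-1, x_2(0)=-1 gives c_1=1, c_2=-1.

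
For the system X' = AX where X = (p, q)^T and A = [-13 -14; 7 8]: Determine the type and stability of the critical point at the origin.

A = [[-13,-14],[7,8]]; det(A-λI) = λ^2 + 5λ - 6.
λ = 1, -6: opposite signs.

saddle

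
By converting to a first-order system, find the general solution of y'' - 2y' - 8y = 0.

y(t) = c_1e^(-2t) + c_2e^(4t)

Let x_1 = y, x_2 = y'. Then x_1' = x_2 and x_2' = 8x_1 + 2x_2.
A = [[0,1],[8,2]]; det(A-λI) = λ^2 - 2λ - 8.
Eigenvalues λ = -2, 4 with eigenvectors (1,-2), (1,4).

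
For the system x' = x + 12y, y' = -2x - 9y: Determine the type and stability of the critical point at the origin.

A = [[1,12],[-2,-9]]; det(A-λI) = λ^2 + 8λ + 15.
λ = -5, -3: both negative.

stable node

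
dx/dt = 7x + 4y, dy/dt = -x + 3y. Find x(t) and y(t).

Coefficient matrix A = [[7, 4], [-1, 3]].
Characteristic polynomial det(A - λI) = λ^2 - 10λ + 25 = 0.
Single eigenvalue λ = 5 with algebraic multiplicity 2.
Eigenvector v = (-2,1); generalized eigenvector w with (A-λI)w=v is (3,-2).
General solution: e^(5t)[c_1·v + c_2·(t·v + w)].

x(t) = -2c_1e^(5t) - 2c_2te^(5t) + 3c_2e^(5t), y(t) = c_1e^(5t) + c_2te^(5t) - 2c_2e^(5t)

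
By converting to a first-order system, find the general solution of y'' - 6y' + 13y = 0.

Let x_1 = y, x_2 = y'. Then x_1' = x_2 and x_2' = -13x_1 + 6x_2.
A = [[0,1],[-13,6]]; det(A-λI) = λ^2 - 6λ + 13.
Eigenvalues λ = 3 ± 2i.

y(t) = C_1e^(3t)cos(2t) + C_2e^(3t)sin(2t)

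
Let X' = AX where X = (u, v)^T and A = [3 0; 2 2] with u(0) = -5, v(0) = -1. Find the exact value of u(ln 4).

A = [[3,0],[2,2]]; eigenvalues λ = 3, 2.
Eigenvectors: (-1,-2) for λ=3, (0,-1) for λ=2.
From the initial condition, c_1 = 5, c_2 = -9.
u(ln 4) = (5)(4^3)(-1) + (-9)(4^2)(0) = -320.

-320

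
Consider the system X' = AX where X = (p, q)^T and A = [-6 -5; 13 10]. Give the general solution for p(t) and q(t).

p(t) = -C_1e^(2t)sin(t) + 2C_1e^(2t)cos(t) + 2C_2e^(2t)sin(t) + C_2e^(2t)cos(t), q(t) = 2C_1e^(2t)sin(t) - 3C_1e^(2t)cos(t) - 3C_2e^(2t)sin(t) - 2C_2e^(2t)cos(t)

Coefficient matrix A = [[-6, -5], [13, 10]].
Characteristic polynomial det(A - λI) = λ^2 - 4λ + 5 = 0.
Eigenvalues λ = 2 ± i (complex conjugate pair).
For λ=2+i: an eigenvector is (2,-3) - i(-1,2) = (2 + i, -3 - 2i).
A real fundamental pair from Re and Im of e^((2+i)t)v: X_1 = e^(2t)(cos(t)·(2,-3) + sin(t)·(-1,2)), X_2 = e^(2t)(sin(t)·(2,-3) - cos(t)·(-1,2)).
General solution: C_1X_1 + C_2X_2.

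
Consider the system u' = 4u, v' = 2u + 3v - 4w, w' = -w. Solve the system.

u(t) = c_3e^(4t), v(t) = -c_1e^(3t) + c_2e^(-t) + 2c_3e^(4t), w(t) = c_2e^(-t)

Coefficient matrix A = [[4, 0, 0], [2, 3, -4], [0, 0, -1]].
det(A - λI) = 0 gives eigenvalues λ = 3, -1, 4.
For λ=3: eigenvector (0,-1,0).
For λ=-1: eigenvector (0,1,1).
For λ=4: eigenvector (1,2,0).
General solution: c_1e^(3t)(0,-1,0) + c_2e^(-t)(0,1,1) + c_3e^(4t)(1,2,0).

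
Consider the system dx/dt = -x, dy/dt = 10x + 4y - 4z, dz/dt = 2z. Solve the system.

Coefficient matrix A = [[-1, 0, 0], [10, 4, -4], [0, 0, 2]].
det(A - λI) = 0 gives eigenvalues λ = -1, 2, 4.
For λ=-1: eigenvector (1,-2,0).
For λ=2: eigenvector (0,2,1).
For λ=4: eigenvector (0,1,0).
General solution: c_1e^(-t)(1,-2,0) + c_2e^(2t)(0,2,1) + c_3e^(4t)(0,1,0).

x(t) = c_1e^(-t), y(t) = -2c_1e^(-t) + 2c_2e^(2t) + c_3e^(4t), z(t) = c_2e^(2t)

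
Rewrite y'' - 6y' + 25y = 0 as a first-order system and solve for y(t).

Let x_1 = y, x_2 = y'. Then x_1' = x_2 and x_2' = -25x_1 + 6x_2.
A = [[0,1],[-25,6]]; det(A-λI) = λ^2 - 6λ + 25.
Eigenvalues λ = 3 ± 4i.

y(t) = C_1e^(3t)cos(4t) + C_2e^(3t)sin(4t)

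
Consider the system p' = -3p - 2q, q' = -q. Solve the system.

p(t) = -c_1e^(-3t) + c_2e^(-t), q(t) = -c_2e^(-t)

Coefficient matrix A = [[-3, -2], [0, -1]].
Characteristic polynomial det(A - λI) = λ^2 + 4λ + 3 = 0.
Eigenvalues λ = -3, -1.
For λ=-3: (A-λI) row 1 is [0, -2], so an eigenvector is (-1, 0).
For λ=-1: (A-λI) row 1 is [-2, -2], so an eigenvector is (1, -1).
General solution: c_1e^(-3t)(-1,0) + c_2e^(-t)(1,-1).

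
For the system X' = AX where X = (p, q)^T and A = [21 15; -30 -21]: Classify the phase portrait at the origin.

center

A = [[21,15],[-30,-21]]; det(A-λI) = λ^2 + 9.
λ = 0 ± 3i: zero real part.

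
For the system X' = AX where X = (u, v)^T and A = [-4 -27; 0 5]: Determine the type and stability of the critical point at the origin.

saddle

A = [[-4,-27],[0,5]]; det(A-λI) = λ^2 - λ - 20.
λ = 5, -4: opposite signs.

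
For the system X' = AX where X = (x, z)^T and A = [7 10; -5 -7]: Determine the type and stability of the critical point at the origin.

center

A = [[7,10],[-5,-7]]; det(A-λI) = λ^2 + 1.
λ = 0 ± i: zero real part.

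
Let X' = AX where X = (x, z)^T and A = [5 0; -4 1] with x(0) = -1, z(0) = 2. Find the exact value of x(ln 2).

-32

A = [[5,0],[-4,1]]; eigenvalues λ = 5, 1.
Eigenvectors: (-1,1) for λ=5, (0,1) for λ=1.
From the initial condition, c_1 = 1, c_2 = 1.
x(ln 2) = (1)(2^5)(-1) + (1)(2^1)(0) = -32.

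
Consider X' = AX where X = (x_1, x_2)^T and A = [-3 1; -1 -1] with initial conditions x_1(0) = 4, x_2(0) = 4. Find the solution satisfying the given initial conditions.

x_1(t) = 4e^(-2t), x_2(t) = 4e^(-2t)

Coefficient matrix A = [[-3, 1], [-1, -1]].
Characteristic polynomial det(A - λI) = λ^2 + 4λ + 4 = 0.
Single eigenvalue λ = -2 with algebraic multiplicity 2.
Eigenvector v = (1,1); generalized eigenvector w with (A-λI)w=v is (2,3).
General solution: e^(-2t)[C_1·v + C_2·(t·v + w)].
Applying x_1(0)=4, x_2(0)=4 gives C_1=4, C_2=0.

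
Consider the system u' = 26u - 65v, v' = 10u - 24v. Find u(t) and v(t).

Coefficient matrix A = [[26, -65], [10, -24]].
Characteristic polynomial det(A - λI) = λ^2 - 2λ + 26 = 0.
Eigenvalues λ = 1 ± 5i (complex conjugate pair).
For λ=1+5i: an eigenvector is (-3,-1) - i(-2,-1) = (-3 + 2i, -1 + i).
A real fundamental pair from Re and Im of e^((1+5i)t)v: X_1 = e^(t)(cos(5t)·(-3,-1) + sin(5t)·(-2,-1)), X_2 = e^(t)(sin(5t)·(-3,-1) - cos(5t)·(-2,-1)).
General solution: K_1X_1 + K_2X_2.

u(t) = -2K_1e^(t)sin(5t) - 3K_1e^(t)cos(5t) - 3K_2e^(t)sin(5t) + 2K_2e^(t)cos(5t), v(t) = -K_1e^(t)sin(5t) - K_1e^(t)cos(5t) - K_2e^(t)sin(5t) + K_2e^(t)cos(5t)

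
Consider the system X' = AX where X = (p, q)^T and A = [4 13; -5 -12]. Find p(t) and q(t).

Coefficient matrix A = [[4, 13], [-5, -12]].
Characteristic polynomial det(A - λI) = λ^2 + 8λ + 17 = 0.
Eigenvalues λ = -4 ± i (complex conjugate pair).
For λ=-4+i: an eigenvector is (2,-1) - i(3,-2) = (2 - 3i, -1 + 2i).
A real fundamental pair from Re and Im of e^((-4+i)t)v: X_1 = e^(-4t)(cos(t)·(2,-1) + sin(t)·(3,-2)), X_2 = e^(-4t)(sin(t)·(2,-1) - cos(t)·(3,-2)).
General solution: c_1X_1 + c_2X_2.

p(t) = 3c_1e^(-4t)sin(t) + 2c_1e^(-4t)cos(t) + 2c_2e^(-4t)sin(t) - 3c_2e^(-4t)cos(t), q(t) = -2c_1e^(-4t)sin(t) - c_1e^(-4t)cos(t) - c_2e^(-4t)sin(t) + 2c_2e^(-4t)cos(t)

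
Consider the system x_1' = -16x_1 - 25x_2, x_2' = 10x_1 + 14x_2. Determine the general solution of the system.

x_1(t) = 2c_1e^(-t)sin(5t) + c_1e^(-t)cos(5t) + c_2e^(-t)sin(5t) - 2c_2e^(-t)cos(5t), x_2(t) = -c_1e^(-t)sin(5t) - c_1e^(-t)cos(5t) - c_2e^(-t)sin(5t) + c_2e^(-t)cos(5t)

Coefficient matrix A = [[-16, -25], [10, 14]].
Characteristic polynomial det(A - λI) = λ^2 + 2λ + 26 = 0.
Eigenvalues λ = -1 ± 5i (complex conjugate pair).
For λ=-1+5i: an eigenvector is (1,-1) - i(2,-1) = (1 - 2i, -1 + i).
A real fundamental pair from Re and Im of e^((-1+5i)t)v: X_1 = e^(-t)(cos(5t)·(1,-1) + sin(5t)·(2,-1)), X_2 = e^(-t)(sin(5t)·(1,-1) - cos(5t)·(2,-1)).
General solution: c_1X_1 + c_2X_2.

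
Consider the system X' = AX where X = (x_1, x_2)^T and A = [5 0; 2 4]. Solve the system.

Coefficient matrix A = [[5, 0], [2, 4]].
Characteristic polynomial det(A - λI) = λ^2 - 9λ + 20 = 0.
Eigenvalues λ = 5, 4.
For λ=5: (A-λI) row 2 is [2, -1], so an eigenvector is (-1, -2).
For λ=4: (A-λI) row 1 is [1, 0], so an eigenvector is (0, 1).
General solution: K_1e^(5t)(-1,-2) + K_2e^(4t)(0,1).

x_1(t) = -K_1e^(5t), x_2(t) = -2K_1e^(5t) + K_2e^(4t)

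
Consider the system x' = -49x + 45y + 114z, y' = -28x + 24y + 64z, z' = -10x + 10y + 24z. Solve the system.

Coefficient matrix A = [[-49, 45, 114], [-28, 24, 64], [-10, 10, 24]].
det(A - λI) = 0 gives eigenvalues λ = -1, 4, -4.
For λ=-1: eigenvector (1,-4,2).
For λ=4: eigenvector (3,1,1).
For λ=-4: eigenvector (1,1,0).
General solution: c_1e^(-t)(1,-4,2) + c_2e^(4t)(3,1,1) + c_3e^(-4t)(1,1,0).

x(t) = c_1e^(-t) + 3c_2e^(4t) + c_3e^(-4t), y(t) = -4c_1e^(-t) + c_2e^(4t) + c_3e^(-4t), z(t) = 2c_1e^(-t) + c_2e^(4t)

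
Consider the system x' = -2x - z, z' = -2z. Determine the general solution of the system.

Coefficient matrix A = [[-2, -1], [0, -2]].
Characteristic polynomial det(A - λI) = λ^2 + 4λ + 4 = 0.
Single eigenvalue λ = -2 with algebraic multiplicity 2.
Eigenvector v = (-1,0); generalized eigenvector w with (A-λI)w=v is (2,1).
General solution: e^(-2t)[c_1·v + c_2·(t·v + w)].

x(t) = -c_1e^(-2t) - c_2te^(-2t) + 2c_2e^(-2t), z(t) = c_2e^(-2t)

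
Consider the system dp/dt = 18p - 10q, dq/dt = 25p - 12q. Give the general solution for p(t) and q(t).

Coefficient matrix A = [[18, -10], [25, -12]].
Characteristic polynomial det(A - λI) = λ^2 - 6λ + 34 = 0.
Eigenvalues λ = 3 ± 5i (complex conjugate pair).
For λ=3+5i: an eigenvector is (1,1) - i(1,2) = (1 - i, 1 - 2i).
A real fundamental pair from Re and Im of e^((3+5i)t)v: X_1 = e^(3t)(cos(5t)·(1,1) + sin(5t)·(1,2)), X_2 = e^(3t)(sin(5t)·(1,1) - cos(5t)·(1,2)).
General solution: C_1X_1 + C_2X_2.

p(t) = C_1e^(3t)sin(5t) + C_1e^(3t)cos(5t) + C_2e^(3t)sin(5t) - C_2e^(3t)cos(5t), q(t) = 2C_1e^(3t)sin(5t) + C_1e^(3t)cos(5t) + C_2e^(3t)sin(5t) - 2C_2e^(3t)cos(5t)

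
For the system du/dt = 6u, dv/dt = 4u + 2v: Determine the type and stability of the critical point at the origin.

A = [[6,0],[4,2]]; det(A-λI) = λ^2 - 8λ + 12.
λ = 2, 6: both positive.

unstable node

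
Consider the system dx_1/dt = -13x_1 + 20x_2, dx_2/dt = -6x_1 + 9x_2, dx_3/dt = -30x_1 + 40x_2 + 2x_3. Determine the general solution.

Coefficient matrix A = [[-13, 20, 0], [-6, 9, 0], [-30, 40, 2]].
det(A - λI) = 0 gives eigenvalues λ = -3, -1, 2.
For λ=-3: eigenvector (-2,-1,-4).
For λ=-1: eigenvector (5,3,10).
For λ=2: eigenvector (0,0,1).
General solution: c_1e^(-3t)(-2,-1,-4) + c_2e^(-t)(5,3,10) + c_3e^(2t)(0,0,1).

x_1(t) = -2c_1e^(-3t) + 5c_2e^(-t), x_2(t) = -c_1e^(-3t) + 3c_2e^(-t), x_3(t) = -4c_1e^(-3t) + 10c_2e^(-t) + c_3e^(2t)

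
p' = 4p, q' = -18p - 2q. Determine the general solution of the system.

Coefficient matrix A = [[4, 0], [-18, -2]].
Characteristic polynomial det(A - λI) = λ^2 - 2λ - 8 = 0.
Eigenvalues λ = 4, -2.
For λ=4: (A-λI) row 2 is [-18, -6], so an eigenvector is (1, -3).
For λ=-2: (A-λI) row 1 is [6, 0], so an eigenvector is (0, -1).
General solution: C_1e^(4t)(1,-3) + C_2e^(-2t)(0,-1).

p(t) = C_1e^(4t), q(t) = -3C_1e^(4t) - C_2e^(-2t)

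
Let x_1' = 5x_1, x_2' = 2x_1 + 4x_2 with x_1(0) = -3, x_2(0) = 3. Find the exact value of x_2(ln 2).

A = [[5,0],[2,4]]; eigenvalues λ = 4, 5.
Eigenvectors: (0,1) for λ=4, (1,2) for λ=5.
From the initial condition, c_1 = 9, c_2 = -3.
x_2(ln 2) = (9)(2^4)(1) + (-3)(2^5)(2) = -48.

-48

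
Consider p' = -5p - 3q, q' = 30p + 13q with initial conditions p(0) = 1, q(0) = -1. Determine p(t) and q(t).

Coefficient matrix A = [[-5, -3], [30, 13]].
Characteristic polynomial det(A - λI) = λ^2 - 8λ + 25 = 0.
Eigenvalues λ = 4 ± 3i (complex conjugate pair).
For λ=4+3i: an eigenvector is (1,-3) - i(0,1) = (1, -3 - i).
A real fundamental pair from Re and Im of e^((4+3i)t)v: X_1 = e^(4t)(cos(3t)·(1,-3) + sin(3t)·(0,1)), X_2 = e^(4t)(sin(3t)·(1,-3) - cos(3t)·(0,1)).
General solution: K_1X_1 + K_2X_2.
Applying p(0)=1, q(0)=-1 gives K_1=1, K_2=-2.

p(t) = -2e^(4t)sin(3t) + e^(4t)cos(3t), q(t) = 7e^(4t)sin(3t) - e^(4t)cos(3t)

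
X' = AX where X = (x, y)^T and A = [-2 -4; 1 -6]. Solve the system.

Coefficient matrix A = [[-2, -4], [1, -6]].
Characteristic polynomial det(A - λI) = λ^2 + 8λ + 16 = 0.
Single eigenvalue λ = -4 with algebraic multiplicity 2.
Eigenvector v = (-2,-1); generalized eigenvector w with (A-λI)w=v is (-3,-1).
General solution: e^(-4t)[K_1·v + K_2·(t·v + w)].

x(t) = -2K_1e^(-4t) - 2K_2te^(-4t) - 3K_2e^(-4t), y(t) = -K_1e^(-4t) - K_2te^(-4t) - K_2e^(-4t)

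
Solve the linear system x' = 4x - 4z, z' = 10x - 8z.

Coefficient matrix A = [[4, -4], [10, -8]].
Characteristic polynomial det(A - λI) = λ^2 + 4λ + 8 = 0.
Eigenvalues λ = -2 ± 2i (complex conjugate pair).
For λ=-2+2i: an eigenvector is (1,1) - i(1,2) = (1 - i, 1 - 2i).
A real fundamental pair from Re and Im of e^((-2+2i)t)v: X_1 = e^(-2t)(cos(2t)·(1,1) + sin(2t)·(1,2)), X_2 = e^(-2t)(sin(2t)·(1,1) - cos(2t)·(1,2)).
General solution: C_1X_1 + C_2X_2.

x(t) = C_1e^(-2t)sin(2t) + C_1e^(-2t)cos(2t) + C_2e^(-2t)sin(2t) - C_2e^(-2t)cos(2t), z(t) = 2C_1e^(-2t)sin(2t) + C_1e^(-2t)cos(2t) + C_2e^(-2t)sin(2t) - 2C_2e^(-2t)cos(2t)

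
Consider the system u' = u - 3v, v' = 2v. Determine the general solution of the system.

u(t) = K_1e^(t) + 3K_2e^(2t), v(t) = -K_2e^(2t)

Coefficient matrix A = [[1, -3], [0, 2]].
Characteristic polynomial det(A - λI) = λ^2 - 3λ + 2 = 0.
Eigenvalues λ = 1, 2.
For λ=1: (A-λI) row 1 is [0, -3], so an eigenvector is (1, 0).
For λ=2: (A-λI) row 1 is [-1, -3], so an eigenvector is (3, -1).
General solution: K_1e^(t)(1,0) + K_2e^(2t)(3,-1).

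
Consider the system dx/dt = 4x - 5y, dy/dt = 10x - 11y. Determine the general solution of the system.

Coefficient matrix A = [[4, -5], [10, -11]].
Characteristic polynomial det(A - λI) = λ^2 + 7λ + 6 = 0.
Eigenvalues λ = -6, -1.
For λ=-6: (A-λI) row 1 is [10, -5], so an eigenvector is (-1, -2).
For λ=-1: (A-λI) row 1 is [5, -5], so an eigenvector is (1, 1).
General solution: K_1e^(-6t)(-1,-2) + K_2e^(-t)(1,1).

x(t) = -K_1e^(-6t) + K_2e^(-t), y(t) = -2K_1e^(-6t) + K_2e^(-t)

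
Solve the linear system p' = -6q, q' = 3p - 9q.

p(t) = -2K_1e^(-3t) + K_2e^(-6t), q(t) = -K_1e^(-3t) + K_2e^(-6t)

Coefficient matrix A = [[0, -6], [3, -9]].
Characteristic polynomial det(A - λI) = λ^2 + 9λ + 18 = 0.
Eigenvalues λ = -3, -6.
For λ=-3: (A-λI) row 1 is [3, -6], so an eigenvector is (-2, -1).
For λ=-6: (A-λI) row 1 is [6, -6], so an eigenvector is (1, 1).
General solution: K_1e^(-3t)(-2,-1) + K_2e^(-6t)(1,1).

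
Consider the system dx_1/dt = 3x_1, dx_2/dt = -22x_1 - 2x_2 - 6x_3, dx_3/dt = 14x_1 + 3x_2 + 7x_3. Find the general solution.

x_1(t) = K_1e^(3t), x_2(t) = -2K_1e^(3t) + K_2e^(4t) + 2K_3e^(t), x_3(t) = -2K_1e^(3t) - K_2e^(4t) - K_3e^(t)

Coefficient matrix A = [[3, 0, 0], [-22, -2, -6], [14, 3, 7]].
det(A - λI) = 0 gives eigenvalues λ = 3, 4, 1.
For λ=3: eigenvector (1,-2,-2).
For λ=4: eigenvector (0,1,-1).
For λ=1: eigenvector (0,2,-1).
General solution: K_1e^(3t)(1,-2,-2) + K_2e^(4t)(0,1,-1) + K_3e^(t)(0,2,-1).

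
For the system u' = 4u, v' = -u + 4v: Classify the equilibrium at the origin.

unstable improper node

A = [[4,0],[-1,4]]; det(A-λI) = λ^2 - 8λ + 16.
repeated λ = 4 with a single eigenvector.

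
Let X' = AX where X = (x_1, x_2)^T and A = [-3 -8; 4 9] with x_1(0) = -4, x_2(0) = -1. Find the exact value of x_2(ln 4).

-6124

A = [[-3,-8],[4,9]]; eigenvalues λ = 1, 5.
Eigenvectors: (-2,1) for λ=1, (1,-1) for λ=5.
From the initial condition, c_1 = 5, c_2 = 6.
x_2(ln 4) = (5)(4^1)(1) + (6)(4^5)(-1) = -6124.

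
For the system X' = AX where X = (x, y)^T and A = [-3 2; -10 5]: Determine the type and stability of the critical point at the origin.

A = [[-3,2],[-10,5]]; det(A-λI) = λ^2 - 2λ + 5.
λ = 1 ± 2i: positive real part.

unstable spiral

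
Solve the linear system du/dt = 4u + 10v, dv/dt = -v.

Coefficient matrix A = [[4, 10], [0, -1]].
Characteristic polynomial det(A - λI) = λ^2 - 3λ - 4 = 0.
Eigenvalues λ = -1, 4.
For λ=-1: (A-λI) row 1 is [5, 10], so an eigenvector is (2, -1).
For λ=4: (A-λI) row 1 is [0, 10], so an eigenvector is (1, 0).
General solution: C_1e^(-t)(2,-1) + C_2e^(4t)(1,0).

u(t) = 2C_1e^(-t) + C_2e^(4t), v(t) = -C_1e^(-t)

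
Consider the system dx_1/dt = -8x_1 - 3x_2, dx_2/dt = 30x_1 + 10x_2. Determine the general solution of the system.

x_1(t) = K_1e^(t)sin(3t) - K_2e^(t)cos(3t), x_2(t) = -3K_1e^(t)sin(3t) - K_1e^(t)cos(3t) - K_2e^(t)sin(3t) + 3K_2e^(t)cos(3t)

Coefficient matrix A = [[-8, -3], [30, 10]].
Characteristic polynomial det(A - λI) = λ^2 - 2λ + 10 = 0.
Eigenvalues λ = 1 ± 3i (complex conjugate pair).
For λ=1+3i: an eigenvector is (0,-1) - i(1,-3) = (0 - i, -1 + 3i).
A real fundamental pair from Re and Im of e^((1+3i)t)v: X_1 = e^(t)(cos(3t)·(0,-1) + sin(3t)·(1,-3)), X_2 = e^(t)(sin(3t)·(0,-1) - cos(3t)·(1,-3)).
General solution: K_1X_1 + K_2X_2.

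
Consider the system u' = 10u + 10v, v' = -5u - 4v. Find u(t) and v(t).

u(t) = c_1e^(3t)sin(t) + 3c_1e^(3t)cos(t) + 3c_2e^(3t)sin(t) - c_2e^(3t)cos(t), v(t) = -c_1e^(3t)sin(t) - 2c_1e^(3t)cos(t) - 2c_2e^(3t)sin(t) + c_2e^(3t)cos(t)

Coefficient matrix A = [[10, 10], [-5, -4]].
Characteristic polynomial det(A - λI) = λ^2 - 6λ + 10 = 0.
Eigenvalues λ = 3 ± i (complex conjugate pair).
For λ=3+i: an eigenvector is (3,-2) - i(1,-1) = (3 - i, -2 + i).
A real fundamental pair from Re and Im of e^((3+i)t)v: X_1 = e^(3t)(cos(t)·(3,-2) + sin(t)·(1,-1)), X_2 = e^(3t)(sin(t)·(3,-2) - cos(t)·(1,-1)).
General solution: c_1X_1 + c_2X_2.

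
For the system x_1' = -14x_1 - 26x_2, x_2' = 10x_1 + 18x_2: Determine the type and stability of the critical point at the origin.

A = [[-14,-26],[10,18]]; det(A-λI) = λ^2 - 4λ + 8.
λ = 2 ± 2i: positive real part.

unstable spiral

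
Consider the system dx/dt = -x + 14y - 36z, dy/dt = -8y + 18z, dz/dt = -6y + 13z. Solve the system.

x(t) = -4K_1e^(t) + K_2e^(-t) - 6K_3e^(4t), y(t) = 2K_1e^(t) + 3K_3e^(4t), z(t) = K_1e^(t) + 2K_3e^(4t)

Coefficient matrix A = [[-1, 14, -36], [0, -8, 18], [0, -6, 13]].
det(A - λI) = 0 gives eigenvalues λ = 1, -1, 4.
For λ=1: eigenvector (-4,2,1).
For λ=-1: eigenvector (1,0,0).
For λ=4: eigenvector (-6,3,2).
General solution: K_1e^(t)(-4,2,1) + K_2e^(-t)(1,0,0) + K_3e^(4t)(-6,3,2).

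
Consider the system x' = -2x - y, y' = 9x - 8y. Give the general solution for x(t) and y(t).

Coefficient matrix A = [[-2, -1], [9, -8]].
Characteristic polynomial det(A - λI) = λ^2 + 10λ + 25 = 0.
Single eigenvalue λ = -5 with algebraic multiplicity 2.
Eigenvector v = (-1,-3); generalized eigenvector w with (A-λI)w=v is (0,1).
General solution: e^(-5t)[C_1·v + C_2·(t·v + w)].

x(t) = -C_1e^(-5t) - C_2te^(-5t), y(t) = -3C_1e^(-5t) - 3C_2te^(-5t) + C_2e^(-5t)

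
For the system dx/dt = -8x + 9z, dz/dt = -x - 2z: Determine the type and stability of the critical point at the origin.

stable improper node

A = [[-8,9],[-1,-2]]; det(A-λI) = λ^2 + 10λ + 25.
repeated λ = -5 with a single eigenvector.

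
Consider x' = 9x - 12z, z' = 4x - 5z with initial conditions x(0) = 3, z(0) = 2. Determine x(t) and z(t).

x(t) = 3e^(t), z(t) = 2e^(t)

Coefficient matrix A = [[9, -12], [4, -5]].
Characteristic polynomial det(A - λI) = λ^2 - 4λ + 3 = 0.
Eigenvalues λ = 3, 1.
For λ=3: (A-λI) row 1 is [6, -12], so an eigenvector is (2, 1).
For λ=1: (A-λI) row 1 is [8, -12], so an eigenvector is (3, 2).
General solution: c_1e^(3t)(2,1) + c_2e^(t)(3,2).
Applying x(0)=3, z(0)=2 gives c_1=0, c_2=1.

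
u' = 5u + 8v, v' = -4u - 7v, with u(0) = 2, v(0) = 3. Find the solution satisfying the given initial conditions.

u(t) = 10e^(t) - 8e^(-3t), v(t) = -5e^(t) + 8e^(-3t)

Coefficient matrix A = [[5, 8], [-4, -7]].
Characteristic polynomial det(A - λI) = λ^2 + 2λ - 3 = 0.
Eigenvalues λ = 1, -3.
For λ=1: (A-λI) row 1 is [4, 8], so an eigenvector is (2, -1).
For λ=-3: (A-λI) row 1 is [8, 8], so an eigenvector is (-1, 1).
General solution: K_1e^(t)(2,-1) + K_2e^(-3t)(-1,1).
Applying u(0)=2, v(0)=3 gives K_1=5, K_2=8.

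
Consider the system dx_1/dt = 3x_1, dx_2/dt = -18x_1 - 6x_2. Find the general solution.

x_1(t) = K_1e^(3t), x_2(t) = -2K_1e^(3t) - K_2e^(-6t)

Coefficient matrix A = [[3, 0], [-18, -6]].
Characteristic polynomial det(A - λI) = λ^2 + 3λ - 18 = 0.
Eigenvalues λ = 3, -6.
For λ=3: (A-λI) row 2 is [-18, -9], so an eigenvector is (1, -2).
For λ=-6: (A-λI) row 1 is [9, 0], so an eigenvector is (0, -1).
General solution: K_1e^(3t)(1,-2) + K_2e^(-6t)(0,-1).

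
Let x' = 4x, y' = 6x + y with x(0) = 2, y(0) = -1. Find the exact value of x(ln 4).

A = [[4,0],[6,1]]; eigenvalues λ = 4, 1.
Eigenvectors: (-1,-2) for λ=4, (0,1) for λ=1.
From the initial condition, c_1 = -2, c_2 = -5.
x(ln 4) = (-2)(4^4)(-1) + (-5)(4^1)(0) = 512.

512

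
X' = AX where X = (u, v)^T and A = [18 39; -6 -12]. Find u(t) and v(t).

Coefficient matrix A = [[18, 39], [-6, -12]].
Characteristic polynomial det(A - λI) = λ^2 - 6λ + 18 = 0.
Eigenvalues λ = 3 ± 3i (complex conjugate pair).
For λ=3+3i: an eigenvector is (-2,1) - i(3,-1) = (-2 - 3i, 1 + i).
A real fundamental pair from Re and Im of e^((3+3i)t)v: X_1 = e^(3t)(cos(3t)·(-2,1) + sin(3t)·(3,-1)), X_2 = e^(3t)(sin(3t)·(-2,1) - cos(3t)·(3,-1)).
General solution: K_1X_1 + K_2X_2.

u(t) = 3K_1e^(3t)sin(3t) - 2K_1e^(3t)cos(3t) - 2K_2e^(3t)sin(3t) - 3K_2e^(3t)cos(3t), v(t) = -K_1e^(3t)sin(3t) + K_1e^(3t)cos(3t) + K_2e^(3t)sin(3t) + K_2e^(3t)cos(3t)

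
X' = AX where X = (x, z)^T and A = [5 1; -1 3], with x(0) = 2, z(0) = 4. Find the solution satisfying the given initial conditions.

Coefficient matrix A = [[5, 1], [-1, 3]].
Characteristic polynomial det(A - λI) = λ^2 - 8λ + 16 = 0.
Single eigenvalue λ = 4 with algebraic multiplicity 2.
Eigenvector v = (1,-1); generalized eigenvector w with (A-λI)w=v is (3,-2).
General solution: e^(4t)[K_1·v + K_2·(t·v + w)].
Applying x(0)=2, z(0)=4 gives K_1=-16, K_2=6.

x(t) = 6te^(4t) + 2e^(4t), z(t) = -6te^(4t) + 4e^(4t)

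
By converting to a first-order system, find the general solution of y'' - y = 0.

y(t) = c_1e^(-t) + c_2e^(t)

Let x_1 = y, x_2 = y'. Then x_1' = x_2 and x_2' = x_1.
A = [[0,1],[1,0]]; det(A-λI) = λ^2 - 1.
Eigenvalues λ = -1, 1 with eigenvectors (1,-1), (1,1).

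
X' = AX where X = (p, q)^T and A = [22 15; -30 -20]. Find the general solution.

p(t) = -C_1e^(t)sin(3t) + 2C_1e^(t)cos(3t) + 2C_2e^(t)sin(3t) + C_2e^(t)cos(3t), q(t) = C_1e^(t)sin(3t) - 3C_1e^(t)cos(3t) - 3C_2e^(t)sin(3t) - C_2e^(t)cos(3t)

Coefficient matrix A = [[22, 15], [-30, -20]].
Characteristic polynomial det(A - λI) = λ^2 - 2λ + 10 = 0.
Eigenvalues λ = 1 ± 3i (complex conjugate pair).
For λ=1+3i: an eigenvector is (2,-3) - i(-1,1) = (2 + i, -3 - i).
A real fundamental pair from Re and Im of e^((1+3i)t)v: X_1 = e^(t)(cos(3t)·(2,-3) + sin(3t)·(-1,1)), X_2 = e^(t)(sin(3t)·(2,-3) - cos(3t)·(-1,1)).
General solution: C_1X_1 + C_2X_2.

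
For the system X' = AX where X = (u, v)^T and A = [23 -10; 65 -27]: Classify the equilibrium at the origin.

A = [[23,-10],[65,-27]]; det(A-λI) = λ^2 + 4λ + 29.
λ = -2 ± 5i: negative real part.

stable spiral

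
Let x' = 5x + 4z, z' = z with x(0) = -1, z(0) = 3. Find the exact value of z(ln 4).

12

A = [[5,4],[0,1]]; eigenvalues λ = 5, 1.
Eigenvectors: (-1,0) for λ=5, (-1,1) for λ=1.
From the initial condition, c_1 = -2, c_2 = 3.
z(ln 4) = (-2)(4^5)(0) + (3)(4^1)(1) = 12.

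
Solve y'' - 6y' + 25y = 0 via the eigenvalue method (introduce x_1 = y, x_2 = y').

y(t) = c_1e^(3t)cos(4t) + c_2e^(3t)sin(4t)

Let x_1 = y, x_2 = y'. Then x_1' = x_2 and x_2' = -25x_1 + 6x_2.
A = [[0,1],[-25,6]]; det(A-λI) = λ^2 - 6λ + 25.
Eigenvalues λ = 3 ± 4i.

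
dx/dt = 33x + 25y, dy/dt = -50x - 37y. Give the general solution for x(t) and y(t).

x(t) = -c_1e^(-2t)sin(5t) + 2c_1e^(-2t)cos(5t) + 2c_2e^(-2t)sin(5t) + c_2e^(-2t)cos(5t), y(t) = c_1e^(-2t)sin(5t) - 3c_1e^(-2t)cos(5t) - 3c_2e^(-2t)sin(5t) - c_2e^(-2t)cos(5t)

Coefficient matrix A = [[33, 25], [-50, -37]].
Characteristic polynomial det(A - λI) = λ^2 + 4λ + 29 = 0.
Eigenvalues λ = -2 ± 5i (complex conjugate pair).
For λ=-2+5i: an eigenvector is (2,-3) - i(-1,1) = (2 + i, -3 - i).
A real fundamental pair from Re and Im of e^((-2+5i)t)v: X_1 = e^(-2t)(cos(5t)·(2,-3) + sin(5t)·(-1,1)), X_2 = e^(-2t)(sin(5t)·(2,-3) - cos(5t)·(-1,1)).
General solution: c_1X_1 + c_2X_2.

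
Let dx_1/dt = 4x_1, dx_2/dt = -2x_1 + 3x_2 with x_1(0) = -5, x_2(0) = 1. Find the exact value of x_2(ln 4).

A = [[4,0],[-2,3]]; eigenvalues λ = 3, 4.
Eigenvectors: (0,-1) for λ=3, (1,-2) for λ=4.
From the initial condition, c_1 = 9, c_2 = -5.
x_2(ln 4) = (9)(4^3)(-1) + (-5)(4^4)(-2) = 1984.

1984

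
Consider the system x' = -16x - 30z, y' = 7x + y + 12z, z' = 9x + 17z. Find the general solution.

x(t) = -5K_1e^(2t) - 2K_3e^(-t), y(t) = K_1e^(2t) + K_2e^(t) + K_3e^(-t), z(t) = 3K_1e^(2t) + K_3e^(-t)

Coefficient matrix A = [[-16, 0, -30], [7, 1, 12], [9, 0, 17]].
det(A - λI) = 0 gives eigenvalues λ = 2, 1, -1.
For λ=2: eigenvector (-5,1,3).
For λ=1: eigenvector (0,1,0).
For λ=-1: eigenvector (-2,1,1).
General solution: K_1e^(2t)(-5,1,3) + K_2e^(t)(0,1,0) + K_3e^(-t)(-2,1,1).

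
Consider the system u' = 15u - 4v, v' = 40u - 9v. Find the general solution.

u(t) = C_1e^(3t)sin(4t) - C_2e^(3t)cos(4t), v(t) = 3C_1e^(3t)sin(4t) - C_1e^(3t)cos(4t) - C_2e^(3t)sin(4t) - 3C_2e^(3t)cos(4t)

Coefficient matrix A = [[15, -4], [40, -9]].
Characteristic polynomial det(A - λI) = λ^2 - 6λ + 25 = 0.
Eigenvalues λ = 3 ± 4i (complex conjugate pair).
For λ=3+4i: an eigenvector is (0,-1) - i(1,3) = (0 - i, -1 - 3i).
A real fundamental pair from Re and Im of e^((3+4i)t)v: X_1 = e^(3t)(cos(4t)·(0,-1) + sin(4t)·(1,3)), X_2 = e^(3t)(sin(4t)·(0,-1) - cos(4t)·(1,3)).
General solution: C_1X_1 + C_2X_2.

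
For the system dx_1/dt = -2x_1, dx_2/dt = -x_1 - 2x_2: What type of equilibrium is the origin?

stable improper node

A = [[-2,0],[-1,-2]]; det(A-λI) = λ^2 + 4λ + 4.
repeated λ = -2 with a single eigenvector.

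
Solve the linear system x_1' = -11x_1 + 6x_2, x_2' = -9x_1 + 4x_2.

x_1(t) = 2c_1e^(-2t) - c_2e^(-5t), x_2(t) = 3c_1e^(-2t) - c_2e^(-5t)

Coefficient matrix A = [[-11, 6], [-9, 4]].
Characteristic polynomial det(A - λI) = λ^2 + 7λ + 10 = 0.
Eigenvalues λ = -2, -5.
For λ=-2: (A-λI) row 1 is [-9, 6], so an eigenvector is (2, 3).
For λ=-5: (A-λI) row 1 is [-6, 6], so an eigenvector is (-1, -1).
General solution: c_1e^(-2t)(2,3) + c_2e^(-5t)(-1,-1).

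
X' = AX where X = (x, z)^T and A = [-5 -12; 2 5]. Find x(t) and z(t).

Coefficient matrix A = [[-5, -12], [2, 5]].
Characteristic polynomial det(A - λI) = λ^2 - 1 = 0.
Eigenvalues λ = -1, 1.
For λ=-1: (A-λI) row 1 is [-4, -12], so an eigenvector is (-3, 1).
For λ=1: (A-λI) row 1 is [-6, -12], so an eigenvector is (2, -1).
General solution: C_1e^(-t)(-3,1) + C_2e^(t)(2,-1).

x(t) = -3C_1e^(-t) + 2C_2e^(t), z(t) = C_1e^(-t) - C_2e^(t)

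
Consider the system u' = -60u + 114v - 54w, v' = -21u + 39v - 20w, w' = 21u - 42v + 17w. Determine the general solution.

Coefficient matrix A = [[-60, 114, -54], [-21, 39, -20], [21, -42, 17]].
det(A - λI) = 0 gives eigenvalues λ = -4, -3, 3.
For λ=-4: eigenvector (3,1,-1).
For λ=-3: eigenvector (2,1,0).
For λ=3: eigenvector (-8,-3,3).
General solution: K_1e^(-4t)(3,1,-1) + K_2e^(-3t)(2,1,0) + K_3e^(3t)(-8,-3,3).

u(t) = 3K_1e^(-4t) + 2K_2e^(-3t) - 8K_3e^(3t), v(t) = K_1e^(-4t) + K_2e^(-3t) - 3K_3e^(3t), w(t) = -K_1e^(-4t) + 3K_3e^(3t)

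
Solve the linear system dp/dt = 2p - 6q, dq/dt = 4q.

Coefficient matrix A = [[2, -6], [0, 4]].
Characteristic polynomial det(A - λI) = λ^2 - 6λ + 8 = 0.
Eigenvalues λ = 4, 2.
For λ=4: (A-λI) row 1 is [-2, -6], so an eigenvector is (-3, 1).
For λ=2: (A-λI) row 1 is [0, -6], so an eigenvector is (1, 0).
General solution: K_1e^(4t)(-3,1) + K_2e^(2t)(1,0).

p(t) = -3K_1e^(4t) + K_2e^(2t), q(t) = K_1e^(4t)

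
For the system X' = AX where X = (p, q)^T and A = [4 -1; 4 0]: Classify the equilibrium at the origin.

unstable improper node

A = [[4,-1],[4,0]]; det(A-λI) = λ^2 - 4λ + 4.
repeated λ = 2 with a single eigenvector.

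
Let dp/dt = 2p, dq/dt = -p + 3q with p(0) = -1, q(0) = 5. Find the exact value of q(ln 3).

153

A = [[2,0],[-1,3]]; eigenvalues λ = 3, 2.
Eigenvectors: (0,1) for λ=3, (-1,-1) for λ=2.
From the initial condition, c_1 = 6, c_2 = 1.
q(ln 3) = (6)(3^3)(1) + (1)(3^2)(-1) = 153.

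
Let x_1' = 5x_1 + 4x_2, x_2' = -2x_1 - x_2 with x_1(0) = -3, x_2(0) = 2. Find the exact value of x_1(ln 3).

A = [[5,4],[-2,-1]]; eigenvalues λ = 3, 1.
Eigenvectors: (2,-1) for λ=3, (1,-1) for λ=1.
From the initial condition, c_1 = -1, c_2 = -1.
x_1(ln 3) = (-1)(3^3)(2) + (-1)(3^1)(1) = -57.

-57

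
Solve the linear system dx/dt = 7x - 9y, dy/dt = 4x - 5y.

x(t) = 3c_1e^(t) + 3c_2te^(t) - c_2e^(t), y(t) = 2c_1e^(t) + 2c_2te^(t) - c_2e^(t)

Coefficient matrix A = [[7, -9], [4, -5]].
Characteristic polynomial det(A - λI) = λ^2 - 2λ + 1 = 0.
Single eigenvalue λ = 1 with algebraic multiplicity 2.
Eigenvector v = (3,2); generalized eigenvector w with (A-λI)w=v is (-1,-1).
General solution: e^(t)[c_1·v + c_2·(t·v + w)].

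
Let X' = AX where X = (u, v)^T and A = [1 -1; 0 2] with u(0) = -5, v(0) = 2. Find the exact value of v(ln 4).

32

A = [[1,-1],[0,2]]; eigenvalues λ = 2, 1.
Eigenvectors: (-1,1) for λ=2, (1,0) for λ=1.
From the initial condition, c_1 = 2, c_2 = -3.
v(ln 4) = (2)(4^2)(1) + (-3)(4^1)(0) = 32.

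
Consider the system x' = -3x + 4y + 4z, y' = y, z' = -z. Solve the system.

Coefficient matrix A = [[-3, 4, 4], [0, 1, 0], [0, 0, -1]].
det(A - λI) = 0 gives eigenvalues λ = -3, 1, -1.
For λ=-3: eigenvector (1,0,0).
For λ=1: eigenvector (1,1,0).
For λ=-1: eigenvector (2,0,1).
General solution: K_1e^(-3t)(1,0,0) + K_2e^(t)(1,1,0) + K_3e^(-t)(2,0,1).

x(t) = K_1e^(-3t) + K_2e^(t) + 2K_3e^(-t), y(t) = K_2e^(t), z(t) = K_3e^(-t)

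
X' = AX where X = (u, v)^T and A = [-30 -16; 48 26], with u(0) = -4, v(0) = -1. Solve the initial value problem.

u(t) = 14e^(2t) - 18e^(-6t), v(t) = -28e^(2t) + 27e^(-6t)

Coefficient matrix A = [[-30, -16], [48, 26]].
Characteristic polynomial det(A - λI) = λ^2 + 4λ - 12 = 0.
Eigenvalues λ = -6, 2.
For λ=-6: (A-λI) row 1 is [-24, -16], so an eigenvector is (2, -3).
For λ=2: (A-λI) row 1 is [-32, -16], so an eigenvector is (-1, 2).
General solution: C_1e^(-6t)(2,-3) + C_2e^(2t)(-1,2).
Applying u(0)=-4, v(0)=-1 gives C_1=-9, C_2=-14.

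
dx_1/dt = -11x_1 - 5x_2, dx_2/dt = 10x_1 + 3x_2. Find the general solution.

x_1(t) = c_1e^(-4t)sin(t) + 2c_1e^(-4t)cos(t) + 2c_2e^(-4t)sin(t) - c_2e^(-4t)cos(t), x_2(t) = -c_1e^(-4t)sin(t) - 3c_1e^(-4t)cos(t) - 3c_2e^(-4t)sin(t) + c_2e^(-4t)cos(t)

Coefficient matrix A = [[-11, -5], [10, 3]].
Characteristic polynomial det(A - λI) = λ^2 + 8λ + 17 = 0.
Eigenvalues λ = -4 ± i (complex conjugate pair).
For λ=-4+i: an eigenvector is (2,-3) - i(1,-1) = (2 - i, -3 + i).
A real fundamental pair from Re and Im of e^((-4+i)t)v: X_1 = e^(-4t)(cos(t)·(2,-3) + sin(t)·(1,-1)), X_2 = e^(-4t)(sin(t)·(2,-3) - cos(t)·(1,-1)).
General solution: c_1X_1 + c_2X_2.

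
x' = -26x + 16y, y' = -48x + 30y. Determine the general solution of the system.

x(t) = 2C_1e^(-2t) + C_2e^(6t), y(t) = 3C_1e^(-2t) + 2C_2e^(6t)

Coefficient matrix A = [[-26, 16], [-48, 30]].
Characteristic polynomial det(A - λI) = λ^2 - 4λ - 12 = 0.
Eigenvalues λ = -2, 6.
For λ=-2: (A-λI) row 1 is [-24, 16], so an eigenvector is (2, 3).
For λ=6: (A-λI) row 1 is [-32, 16], so an eigenvector is (1, 2).
General solution: C_1e^(-2t)(2,3) + C_2e^(6t)(1,2).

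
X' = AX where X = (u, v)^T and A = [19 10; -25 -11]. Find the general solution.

Coefficient matrix A = [[19, 10], [-25, -11]].
Characteristic polynomial det(A - λI) = λ^2 - 8λ + 41 = 0.
Eigenvalues λ = 4 ± 5i (complex conjugate pair).
For λ=4+5i: an eigenvector is (-1,1) - i(-1,2) = (-1 + i, 1 - 2i).
A real fundamental pair from Re and Im of e^((4+5i)t)v: X_1 = e^(4t)(cos(5t)·(-1,1) + sin(5t)·(-1,2)), X_2 = e^(4t)(sin(5t)·(-1,1) - cos(5t)·(-1,2)).
General solution: c_1X_1 + c_2X_2.

u(t) = -c_1e^(4t)sin(5t) - c_1e^(4t)cos(5t) - c_2e^(4t)sin(5t) + c_2e^(4t)cos(5t), v(t) = 2c_1e^(4t)sin(5t) + c_1e^(4t)cos(5t) + c_2e^(4t)sin(5t) - 2c_2e^(4t)cos(5t)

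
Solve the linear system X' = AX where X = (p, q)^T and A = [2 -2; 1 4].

Coefficient matrix A = [[2, -2], [1, 4]].
Characteristic polynomial det(A - λI) = λ^2 - 6λ + 10 = 0.
Eigenvalues λ = 3 ± i (complex conjugate pair).
For λ=3+i: an eigenvector is (1,0) - i(-1,1) = (1 + i, 0 - i).
A real fundamental pair from Re and Im of e^((3+i)t)v: X_1 = e^(3t)(cos(t)·(1,0) + sin(t)·(-1,1)), X_2 = e^(3t)(sin(t)·(1,0) - cos(t)·(-1,1)).
General solution: c_1X_1 + c_2X_2.

p(t) = -c_1e^(3t)sin(t) + c_1e^(3t)cos(t) + c_2e^(3t)sin(t) + c_2e^(3t)cos(t), q(t) = c_1e^(3t)sin(t) - c_2e^(3t)cos(t)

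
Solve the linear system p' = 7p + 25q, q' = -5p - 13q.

p(t) = -2K_1e^(-3t)sin(5t) - K_1e^(-3t)cos(5t) - K_2e^(-3t)sin(5t) + 2K_2e^(-3t)cos(5t), q(t) = K_1e^(-3t)sin(5t) - K_2e^(-3t)cos(5t)

Coefficient matrix A = [[7, 25], [-5, -13]].
Characteristic polynomial det(A - λI) = λ^2 + 6λ + 34 = 0.
Eigenvalues λ = -3 ± 5i (complex conjugate pair).
For λ=-3+5i: an eigenvector is (-1,0) - i(-2,1) = (-1 + 2i, 0 - i).
A real fundamental pair from Re and Im of e^((-3+5i)t)v: X_1 = e^(-3t)(cos(5t)·(-1,0) + sin(5t)·(-2,1)), X_2 = e^(-3t)(sin(5t)·(-1,0) - cos(5t)·(-2,1)).
General solution: K_1X_1 + K_2X_2.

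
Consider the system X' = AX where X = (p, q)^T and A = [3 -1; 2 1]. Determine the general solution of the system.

Coefficient matrix A = [[3, -1], [2, 1]].
Characteristic polynomial det(A - λI) = λ^2 - 4λ + 5 = 0.
Eigenvalues λ = 2 ± i (complex conjugate pair).
For λ=2+i: an eigenvector is (0,1) - i(-1,-1) = (0 + i, 1 + i).
A real fundamental pair from Re and Im of e^((2+i)t)v: X_1 = e^(2t)(cos(t)·(0,1) + sin(t)·(-1,-1)), X_2 = e^(2t)(sin(t)·(0,1) - cos(t)·(-1,-1)).
General solution: K_1X_1 + K_2X_2.

p(t) = -K_1e^(2t)sin(t) + K_2e^(2t)cos(t), q(t) = -K_1e^(2t)sin(t) + K_1e^(2t)cos(t) + K_2e^(2t)sin(t) + K_2e^(2t)cos(t)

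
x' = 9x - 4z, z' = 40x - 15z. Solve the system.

x(t) = c_1e^(-3t)cos(4t) + c_2e^(-3t)sin(4t), z(t) = c_1e^(-3t)sin(4t) + 3c_1e^(-3t)cos(4t) + 3c_2e^(-3t)sin(4t) - c_2e^(-3t)cos(4t)

Coefficient matrix A = [[9, -4], [40, -15]].
Characteristic polynomial det(A - λI) = λ^2 + 6λ + 25 = 0.
Eigenvalues λ = -3 ± 4i (complex conjugate pair).
For λ=-3+4i: an eigenvector is (1,3) - i(0,1) = (1, 3 - i).
A real fundamental pair from Re and Im of e^((-3+4i)t)v: X_1 = e^(-3t)(cos(4t)·(1,3) + sin(4t)·(0,1)), X_2 = e^(-3t)(sin(4t)·(1,3) - cos(4t)·(0,1)).
General solution: c_1X_1 + c_2X_2.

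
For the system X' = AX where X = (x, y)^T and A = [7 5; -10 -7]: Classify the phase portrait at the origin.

center

A = [[7,5],[-10,-7]]; det(A-λI) = λ^2 + 1.
λ = 0 ± i: zero real part.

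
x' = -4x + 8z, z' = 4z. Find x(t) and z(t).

Coefficient matrix A = [[-4, 8], [0, 4]].
Characteristic polynomial det(A - λI) = λ^2 - 16 = 0.
Eigenvalues λ = -4, 4.
For λ=-4: (A-λI) row 1 is [0, 8], so an eigenvector is (1, 0).
For λ=4: (A-λI) row 1 is [-8, 8], so an eigenvector is (-1, -1).
General solution: C_1e^(-4t)(1,0) + C_2e^(4t)(-1,-1).

x(t) = C_1e^(-4t) - C_2e^(4t), z(t) = -C_2e^(4t)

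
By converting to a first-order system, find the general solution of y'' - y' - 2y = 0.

Let x_1 = y, x_2 = y'. Then x_1' = x_2 and x_2' = 2x_1 + x_2.
A = [[0,1],[2,1]]; det(A-λI) = λ^2 - λ - 2.
Eigenvalues λ = -1, 2 with eigenvectors (1,-1), (1,2).

y(t) = c_1e^(-t) + c_2e^(2t)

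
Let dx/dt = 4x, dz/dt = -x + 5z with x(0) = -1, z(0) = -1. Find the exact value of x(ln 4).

A = [[4,0],[-1,5]]; eigenvalues λ = 4, 5.
Eigenvectors: (-1,-1) for λ=4, (0,1) for λ=5.
From the initial condition, c_1 = 1, c_2 = 0.
x(ln 4) = (1)(4^4)(-1) + (0)(4^5)(0) = -256.

-256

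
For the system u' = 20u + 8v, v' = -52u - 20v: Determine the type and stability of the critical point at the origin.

A = [[20,8],[-52,-20]]; det(A-λI) = λ^2 + 16.
λ = 0 ± 4i: zero real part.

center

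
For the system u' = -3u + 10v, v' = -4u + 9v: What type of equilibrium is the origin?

A = [[-3,10],[-4,9]]; det(A-λI) = λ^2 - 6λ + 13.
λ = 3 ± 2i: positive real part.

unstable spiral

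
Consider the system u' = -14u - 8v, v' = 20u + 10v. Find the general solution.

u(t) = c_1e^(-2t)sin(4t) + c_1e^(-2t)cos(4t) + c_2e^(-2t)sin(4t) - c_2e^(-2t)cos(4t), v(t) = -c_1e^(-2t)sin(4t) - 2c_1e^(-2t)cos(4t) - 2c_2e^(-2t)sin(4t) + c_2e^(-2t)cos(4t)

Coefficient matrix A = [[-14, -8], [20, 10]].
Characteristic polynomial det(A - λI) = λ^2 + 4λ + 20 = 0.
Eigenvalues λ = -2 ± 4i (complex conjugate pair).
For λ=-2+4i: an eigenvector is (1,-2) - i(1,-1) = (1 - i, -2 + i).
A real fundamental pair from Re and Im of e^((-2+4i)t)v: X_1 = e^(-2t)(cos(4t)·(1,-2) + sin(4t)·(1,-1)), X_2 = e^(-2t)(sin(4t)·(1,-2) - cos(4t)·(1,-1)).
General solution: c_1X_1 + c_2X_2.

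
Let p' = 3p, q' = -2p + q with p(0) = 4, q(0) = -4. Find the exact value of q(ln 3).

A = [[3,0],[-2,1]]; eigenvalues λ = 1, 3.
Eigenvectors: (0,-1) for λ=1, (1,-1) for λ=3.
From the initial condition, c_1 = 0, c_2 = 4.
q(ln 3) = (0)(3^1)(-1) + (4)(3^3)(-1) = -108.

-108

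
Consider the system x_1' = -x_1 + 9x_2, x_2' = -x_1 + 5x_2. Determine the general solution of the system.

x_1(t) = 3C_1e^(2t) + 3C_2te^(2t) + 2C_2e^(2t), x_2(t) = C_1e^(2t) + C_2te^(2t) + C_2e^(2t)

Coefficient matrix A = [[-1, 9], [-1, 5]].
Characteristic polynomial det(A - λI) = λ^2 - 4λ + 4 = 0.
Single eigenvalue λ = 2 with algebraic multiplicity 2.
Eigenvector v = (3,1); generalized eigenvector w with (A-λI)w=v is (2,1).
General solution: e^(2t)[C_1·v + C_2·(t·v + w)].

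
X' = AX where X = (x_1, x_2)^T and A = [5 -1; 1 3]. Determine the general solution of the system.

Coefficient matrix A = [[5, -1], [1, 3]].
Characteristic polynomial det(A - λI) = λ^2 - 8λ + 16 = 0.
Single eigenvalue λ = 4 with algebraic multiplicity 2.
Eigenvector v = (1,1); generalized eigenvector w with (A-λI)w=v is (2,1).
General solution: e^(4t)[C_1·v + C_2·(t·v + w)].

x_1(t) = C_1e^(4t) + C_2te^(4t) + 2C_2e^(4t), x_2(t) = C_1e^(4t) + C_2te^(4t) + C_2e^(4t)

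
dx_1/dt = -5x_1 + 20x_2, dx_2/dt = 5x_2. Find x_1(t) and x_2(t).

Coefficient matrix A = [[-5, 20], [0, 5]].
Characteristic polynomial det(A - λI) = λ^2 - 25 = 0.
Eigenvalues λ = 5, -5.
For λ=5: (A-λI) row 1 is [-10, 20], so an eigenvector is (-2, -1).
For λ=-5: (A-λI) row 1 is [0, 20], so an eigenvector is (-1, 0).
General solution: K_1e^(5t)(-2,-1) + K_2e^(-5t)(-1,0).

x_1(t) = -2K_1e^(5t) - K_2e^(-5t), x_2(t) = -K_1e^(5t)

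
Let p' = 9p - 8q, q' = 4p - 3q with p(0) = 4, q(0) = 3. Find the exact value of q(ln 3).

A = [[9,-8],[4,-3]]; eigenvalues λ = 5, 1.
Eigenvectors: (-2,-1) for λ=5, (-1,-1) for λ=1.
From the initial condition, c_1 = -1, c_2 = -2.
q(ln 3) = (-1)(3^5)(-1) + (-2)(3^1)(-1) = 249.

249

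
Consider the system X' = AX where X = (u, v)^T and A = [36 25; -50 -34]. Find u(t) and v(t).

Coefficient matrix A = [[36, 25], [-50, -34]].
Characteristic polynomial det(A - λI) = λ^2 - 2λ + 26 = 0.
Eigenvalues λ = 1 ± 5i (complex conjugate pair).
For λ=1+5i: an eigenvector is (-1,1) - i(-2,3) = (-1 + 2i, 1 - 3i).
A real fundamental pair from Re and Im of e^((1+5i)t)v: X_1 = e^(t)(cos(5t)·(-1,1) + sin(5t)·(-2,3)), X_2 = e^(t)(sin(5t)·(-1,1) - cos(5t)·(-2,3)).
General solution: c_1X_1 + c_2X_2.

u(t) = -2c_1e^(t)sin(5t) - c_1e^(t)cos(5t) - c_2e^(t)sin(5t) + 2c_2e^(t)cos(5t), v(t) = 3c_1e^(t)sin(5t) + c_1e^(t)cos(5t) + c_2e^(t)sin(5t) - 3c_2e^(t)cos(5t)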